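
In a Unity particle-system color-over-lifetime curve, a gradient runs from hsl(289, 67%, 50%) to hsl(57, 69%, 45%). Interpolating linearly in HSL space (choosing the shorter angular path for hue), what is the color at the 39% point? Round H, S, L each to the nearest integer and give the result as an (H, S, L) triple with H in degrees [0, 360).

Hue: 57 − 289 = -232°, but |-232| > 180 so the shorter arc goes the other way: Δh = -232 + 360 = 128°.
H = 289 + 0.39 × (128) = 338.92 → 339°
S = 67 + 0.39 × (69 − 67) = 67.78 → 68%
L = 50 + 0.39 × (45 − 50) = 48.05 → 48%

(339, 68, 48)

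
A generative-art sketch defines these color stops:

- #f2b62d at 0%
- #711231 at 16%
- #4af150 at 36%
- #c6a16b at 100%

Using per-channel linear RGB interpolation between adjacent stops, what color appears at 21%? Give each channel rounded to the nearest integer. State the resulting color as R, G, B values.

(103, 74, 57)

21% lies between the 16% and 36% stops, so the local fraction is t = (21 − 16)/(36 − 16) = 5/20 ≈ 0.25.
#711231 → (113, 18, 49); #4af150 → (74, 241, 80).
R = 113 + 0.25 × (74 − 113) = 103.25 → 103
G = 18 + 0.25 × (241 − 18) = 73.75 → 74
B = 49 + 0.25 × (80 − 49) = 56.75 → 57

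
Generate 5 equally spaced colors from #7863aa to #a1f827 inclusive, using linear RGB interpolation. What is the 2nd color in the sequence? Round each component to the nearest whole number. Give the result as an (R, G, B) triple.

(130, 136, 137)

With 5 swatches and endpoints inclusive, swatch 2 sits at t = (2 − 1)/(5 − 1) = 1/4 ≈ 0.25.
#7863aa → (120, 99, 170); #a1f827 → (161, 248, 39).
R = 120 + 0.25 × (161 − 120) = 130.25 → 130
G = 99 + 0.25 × (248 − 99) = 136.25 → 136
B = 170 + 0.25 × (39 − 170) = 137.25 → 137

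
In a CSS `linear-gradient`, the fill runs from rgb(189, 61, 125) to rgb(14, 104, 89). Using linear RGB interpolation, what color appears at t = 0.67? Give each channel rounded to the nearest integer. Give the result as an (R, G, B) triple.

(72, 90, 101)

R = 189 + 0.67 × (14 − 189) = 189 + 0.67 × -175 = 71.75 → 72
G = 61 + 0.67 × (104 − 61) = 61 + 0.67 × 43 = 89.81 → 90
B = 125 + 0.67 × (89 − 125) = 125 + 0.67 × -36 = 100.88 → 101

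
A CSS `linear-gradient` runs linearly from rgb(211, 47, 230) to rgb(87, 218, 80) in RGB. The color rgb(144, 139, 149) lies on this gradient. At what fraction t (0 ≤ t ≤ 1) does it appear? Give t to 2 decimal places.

0.54

Invert the lerp on the G channel (largest span, 171): t = (139 − 47) / (218 − 47) = 92/171 = 0.53801.
Check on R: (144 − 211)/(87 − 211) = 0.5403 ✓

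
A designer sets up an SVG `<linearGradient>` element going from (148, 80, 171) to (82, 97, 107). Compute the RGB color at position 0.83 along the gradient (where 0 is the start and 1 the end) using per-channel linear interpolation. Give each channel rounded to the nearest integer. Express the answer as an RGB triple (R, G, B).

R = 148 + 0.83 × (82 − 148) = 148 + 0.83 × -66 = 93.22 → 93
G = 80 + 0.83 × (97 − 80) = 80 + 0.83 × 17 = 94.11 → 94
B = 171 + 0.83 × (107 − 171) = 171 + 0.83 × -64 = 117.88 → 118

(93, 94, 118)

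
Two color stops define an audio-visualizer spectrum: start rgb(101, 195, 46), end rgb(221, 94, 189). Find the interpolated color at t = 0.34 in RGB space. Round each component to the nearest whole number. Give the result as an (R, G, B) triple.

R = 101 + 0.34 × (221 − 101) = 101 + 0.34 × 120 = 141.8 → 142
G = 195 + 0.34 × (94 − 195) = 195 + 0.34 × -101 = 160.66 → 161
B = 46 + 0.34 × (189 − 46) = 46 + 0.34 × 143 = 94.62 → 95
So the blended color is (142, 161, 95), about #8ea15f.

(142, 161, 95)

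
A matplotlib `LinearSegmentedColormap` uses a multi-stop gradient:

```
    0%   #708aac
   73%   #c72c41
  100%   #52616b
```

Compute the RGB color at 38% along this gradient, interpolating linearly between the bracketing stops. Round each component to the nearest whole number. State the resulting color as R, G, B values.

38% lies between the 0% and 73% stops, so the local fraction is t = (38 − 0)/(73 − 0) = 38/73 ≈ 0.5205.
#708aac → (112, 138, 172); #c72c41 → (199, 44, 65).
R = 112 + 0.5205 × (199 − 112) = 157.284 → 157
G = 138 + 0.5205 × (44 − 138) = 89.073 → 89
B = 172 + 0.5205 × (65 − 172) = 116.306 → 116

(157, 89, 116)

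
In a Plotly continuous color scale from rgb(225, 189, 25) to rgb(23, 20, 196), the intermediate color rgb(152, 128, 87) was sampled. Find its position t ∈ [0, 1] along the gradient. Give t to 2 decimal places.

Invert the lerp on the R channel (largest span, 202): t = (152 − 225) / (23 − 225) = -73/-202 = 0.36139.
Check on G: (128 − 189)/(20 − 189) = 0.3609 ✓

0.36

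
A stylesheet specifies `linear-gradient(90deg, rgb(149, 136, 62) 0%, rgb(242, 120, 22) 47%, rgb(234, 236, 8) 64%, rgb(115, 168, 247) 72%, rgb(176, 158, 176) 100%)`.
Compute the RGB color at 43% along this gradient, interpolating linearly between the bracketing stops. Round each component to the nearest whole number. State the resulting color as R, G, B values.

43% lies between the 0% and 47% stops, so the local fraction is t = (43 − 0)/(47 − 0) = 43/47 ≈ 0.9149.
R = 149 + 0.9149 × (242 − 149) = 234.086 → 234
G = 136 + 0.9149 × (120 − 136) = 121.362 → 121
B = 62 + 0.9149 × (22 − 62) = 25.404 → 25

(234, 121, 25)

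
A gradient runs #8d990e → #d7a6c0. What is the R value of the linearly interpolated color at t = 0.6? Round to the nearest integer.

185

R₁ = 141 (from #8d990e), R₂ = 215 (from #d7a6c0).
R = 141 + 0.6 × (215 − 141) = 185.4 → 185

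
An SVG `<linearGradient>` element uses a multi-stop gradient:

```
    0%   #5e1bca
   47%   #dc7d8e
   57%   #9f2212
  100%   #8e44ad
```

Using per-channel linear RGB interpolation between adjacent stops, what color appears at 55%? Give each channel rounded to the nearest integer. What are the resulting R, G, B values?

55% lies between the 47% and 57% stops, so the local fraction is t = (55 − 47)/(57 − 47) = 8/10 ≈ 0.8.
#dc7d8e → (220, 125, 142); #9f2212 → (159, 34, 18).
R = 220 + 0.8 × (159 − 220) = 171.2 → 171
G = 125 + 0.8 × (34 − 125) = 52.2 → 52
B = 142 + 0.8 × (18 − 142) = 42.8 → 43

(171, 52, 43)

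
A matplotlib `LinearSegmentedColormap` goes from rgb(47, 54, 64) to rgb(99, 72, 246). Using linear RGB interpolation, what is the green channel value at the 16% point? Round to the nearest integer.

57

G = 54 + 0.16 × (72 − 54) = 56.88 → 57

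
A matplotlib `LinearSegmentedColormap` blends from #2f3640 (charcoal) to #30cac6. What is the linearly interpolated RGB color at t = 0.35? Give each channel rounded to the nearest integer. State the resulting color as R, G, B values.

(47, 106, 111)

#2f3640 → (47, 54, 64); #30cac6 → (48, 202, 198).
R = 47 + 0.35 × (48 − 47) = 47 + 0.35 × 1 = 47.35 → 47
G = 54 + 0.35 × (202 − 54) = 54 + 0.35 × 148 = 105.8 → 106
B = 64 + 0.35 × (198 − 64) = 64 + 0.35 × 134 = 110.9 → 111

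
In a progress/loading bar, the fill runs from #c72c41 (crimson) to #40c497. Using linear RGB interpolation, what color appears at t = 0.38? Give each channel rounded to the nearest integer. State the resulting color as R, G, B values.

(148, 102, 98)

#c72c41 → (199, 44, 65); #40c497 → (64, 196, 151).
R = 199 + 0.38 × (64 − 199) = 199 + 0.38 × -135 = 147.7 → 148
G = 44 + 0.38 × (196 − 44) = 44 + 0.38 × 152 = 101.76 → 102
B = 65 + 0.38 × (151 − 65) = 65 + 0.38 × 86 = 97.68 → 98
So the blended color is (148, 102, 98), about #946662.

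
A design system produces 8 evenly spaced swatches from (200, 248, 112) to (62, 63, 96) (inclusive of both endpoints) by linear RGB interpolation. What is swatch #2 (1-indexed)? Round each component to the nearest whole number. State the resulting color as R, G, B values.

With 8 swatches and endpoints inclusive, swatch 2 sits at t = (2 − 1)/(8 − 1) = 1/7 ≈ 0.1429.
R = 200 + 0.1429 × (62 − 200) = 180.28 → 180
G = 248 + 0.1429 × (63 − 248) = 221.564 → 222
B = 112 + 0.1429 × (96 − 112) = 109.714 → 110

(180, 222, 110)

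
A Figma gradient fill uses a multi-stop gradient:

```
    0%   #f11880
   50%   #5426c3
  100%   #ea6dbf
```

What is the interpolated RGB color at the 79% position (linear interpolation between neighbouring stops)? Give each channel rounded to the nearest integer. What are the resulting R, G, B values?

79% lies between the 50% and 100% stops, so the local fraction is t = (79 − 50)/(100 − 50) = 29/50 ≈ 0.58.
#5426c3 → (84, 38, 195); #ea6dbf → (234, 109, 191).
R = 84 + 0.58 × (234 − 84) = 171 → 171
G = 38 + 0.58 × (109 − 38) = 79.18 → 79
B = 195 + 0.58 × (191 − 195) = 192.68 → 193

(171, 79, 193)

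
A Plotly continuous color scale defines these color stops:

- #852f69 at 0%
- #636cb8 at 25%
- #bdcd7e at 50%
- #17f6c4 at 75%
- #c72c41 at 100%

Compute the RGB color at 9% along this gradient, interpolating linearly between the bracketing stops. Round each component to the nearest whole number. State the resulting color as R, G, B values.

(121, 69, 133)

9% lies between the 0% and 25% stops, so the local fraction is t = (9 − 0)/(25 − 0) = 9/25 ≈ 0.36.
#852f69 → (133, 47, 105); #636cb8 → (99, 108, 184).
R = 133 + 0.36 × (99 − 133) = 120.76 → 121
G = 47 + 0.36 × (108 − 47) = 68.96 → 69
B = 105 + 0.36 × (184 − 105) = 133.44 → 133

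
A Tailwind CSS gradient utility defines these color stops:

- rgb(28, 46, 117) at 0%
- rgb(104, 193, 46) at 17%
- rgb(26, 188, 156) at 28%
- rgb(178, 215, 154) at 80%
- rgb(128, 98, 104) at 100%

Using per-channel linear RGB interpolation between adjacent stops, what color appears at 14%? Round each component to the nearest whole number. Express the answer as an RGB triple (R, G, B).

(91, 167, 59)

14% lies between the 0% and 17% stops, so the local fraction is t = (14 − 0)/(17 − 0) = 14/17 ≈ 0.8235.
R = 28 + 0.8235 × (104 − 28) = 90.586 → 91
G = 46 + 0.8235 × (193 − 46) = 167.055 → 167
B = 117 + 0.8235 × (46 − 117) = 58.532 → 59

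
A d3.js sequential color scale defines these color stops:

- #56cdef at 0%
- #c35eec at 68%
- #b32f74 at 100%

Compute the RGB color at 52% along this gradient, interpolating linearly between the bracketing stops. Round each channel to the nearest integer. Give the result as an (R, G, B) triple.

52% lies between the 0% and 68% stops, so the local fraction is t = (52 − 0)/(68 − 0) = 52/68 ≈ 0.7647.
#56cdef → (86, 205, 239); #c35eec → (195, 94, 236).
R = 86 + 0.7647 × (195 − 86) = 169.352 → 169
G = 205 + 0.7647 × (94 − 205) = 120.118 → 120
B = 239 + 0.7647 × (236 − 239) = 236.706 → 237

(169, 120, 237)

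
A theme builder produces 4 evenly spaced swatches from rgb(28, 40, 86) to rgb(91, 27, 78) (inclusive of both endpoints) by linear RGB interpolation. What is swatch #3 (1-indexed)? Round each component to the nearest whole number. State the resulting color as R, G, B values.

With 4 swatches and endpoints inclusive, swatch 3 sits at t = (3 − 1)/(4 − 1) = 2/3 ≈ 0.6667.
R = 28 + 0.6667 × (91 − 28) = 70.002 → 70
G = 40 + 0.6667 × (27 − 40) = 31.333 → 31
B = 86 + 0.6667 × (78 − 86) = 80.666 → 81

(70, 31, 81)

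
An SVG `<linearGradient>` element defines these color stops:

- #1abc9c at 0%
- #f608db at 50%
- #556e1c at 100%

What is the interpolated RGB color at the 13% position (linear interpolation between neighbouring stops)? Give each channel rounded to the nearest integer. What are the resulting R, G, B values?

13% lies between the 0% and 50% stops, so the local fraction is t = (13 − 0)/(50 − 0) = 13/50 ≈ 0.26.
#1abc9c → (26, 188, 156); #f608db → (246, 8, 219).
R = 26 + 0.26 × (246 − 26) = 83.2 → 83
G = 188 + 0.26 × (8 − 188) = 141.2 → 141
B = 156 + 0.26 × (219 − 156) = 172.38 → 172

(83, 141, 172)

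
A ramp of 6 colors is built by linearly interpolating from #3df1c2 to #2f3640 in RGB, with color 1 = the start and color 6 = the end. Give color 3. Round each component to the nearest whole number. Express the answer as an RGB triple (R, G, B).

(55, 166, 142)

With 6 swatches and endpoints inclusive, swatch 3 sits at t = (3 − 1)/(6 − 1) = 2/5 ≈ 0.4.
#3df1c2 → (61, 241, 194); #2f3640 → (47, 54, 64).
R = 61 + 0.4 × (47 − 61) = 55.4 → 55
G = 241 + 0.4 × (54 − 241) = 166.2 → 166
B = 194 + 0.4 × (64 − 194) = 142 → 142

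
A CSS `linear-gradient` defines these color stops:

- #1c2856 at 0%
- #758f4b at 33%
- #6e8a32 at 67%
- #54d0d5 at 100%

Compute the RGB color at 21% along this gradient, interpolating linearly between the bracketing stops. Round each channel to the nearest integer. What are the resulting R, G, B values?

(85, 106, 79)

21% lies between the 0% and 33% stops, so the local fraction is t = (21 − 0)/(33 − 0) = 21/33 ≈ 0.6364.
#1c2856 → (28, 40, 86); #758f4b → (117, 143, 75).
R = 28 + 0.6364 × (117 − 28) = 84.64 → 85
G = 40 + 0.6364 × (143 − 40) = 105.549 → 106
B = 86 + 0.6364 × (75 − 86) = 79 → 79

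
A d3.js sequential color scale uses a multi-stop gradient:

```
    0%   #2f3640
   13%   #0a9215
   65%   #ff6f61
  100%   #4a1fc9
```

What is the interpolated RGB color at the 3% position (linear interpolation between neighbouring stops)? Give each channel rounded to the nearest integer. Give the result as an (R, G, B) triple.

(38, 75, 54)

3% lies between the 0% and 13% stops, so the local fraction is t = (3 − 0)/(13 − 0) = 3/13 ≈ 0.2308.
#2f3640 → (47, 54, 64); #0a9215 → (10, 146, 21).
R = 47 + 0.2308 × (10 − 47) = 38.46 → 38
G = 54 + 0.2308 × (146 − 54) = 75.234 → 75
B = 64 + 0.2308 × (21 − 64) = 54.076 → 54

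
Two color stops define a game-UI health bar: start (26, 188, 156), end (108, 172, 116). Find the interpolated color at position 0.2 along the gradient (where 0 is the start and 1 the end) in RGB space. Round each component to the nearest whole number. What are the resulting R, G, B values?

R = 26 + 0.2 × (108 − 26) = 26 + 0.2 × 82 = 42.4 → 42
G = 188 + 0.2 × (172 − 188) = 188 + 0.2 × -16 = 184.8 → 185
B = 156 + 0.2 × (116 − 156) = 156 + 0.2 × -40 = 148 → 148

(42, 185, 148)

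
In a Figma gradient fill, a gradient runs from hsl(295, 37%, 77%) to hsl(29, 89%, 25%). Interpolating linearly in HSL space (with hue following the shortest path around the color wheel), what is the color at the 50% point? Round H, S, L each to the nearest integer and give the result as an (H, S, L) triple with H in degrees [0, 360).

Hue: 29 − 295 = -266°, but |-266| > 180 so the shorter arc goes the other way: Δh = -266 + 360 = 94°.
H = 295 + 0.5 × (94) = 342 → 342°
S = 37 + 0.5 × (89 − 37) = 63 → 63%
L = 77 + 0.5 × (25 − 77) = 51 → 51%

(342, 63, 51)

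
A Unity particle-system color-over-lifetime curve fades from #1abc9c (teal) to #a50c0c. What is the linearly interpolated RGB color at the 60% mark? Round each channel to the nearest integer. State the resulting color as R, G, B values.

(109, 82, 70)

#1abc9c → (26, 188, 156); #a50c0c → (165, 12, 12).
60% corresponds to t = 0.6.
R = 26 + 0.6 × (165 − 26) = 26 + 0.6 × 139 = 109.4 → 109
G = 188 + 0.6 × (12 − 188) = 188 + 0.6 × -176 = 82.4 → 82
B = 156 + 0.6 × (12 − 156) = 156 + 0.6 × -144 = 69.6 → 70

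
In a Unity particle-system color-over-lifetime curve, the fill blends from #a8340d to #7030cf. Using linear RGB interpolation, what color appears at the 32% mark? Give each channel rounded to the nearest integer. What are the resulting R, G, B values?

(150, 51, 75)

#a8340d → (168, 52, 13); #7030cf → (112, 48, 207).
32% corresponds to t = 0.32.
R = 168 + 0.32 × (112 − 168) = 168 + 0.32 × -56 = 150.08 → 150
G = 52 + 0.32 × (48 − 52) = 52 + 0.32 × -4 = 50.72 → 51
B = 13 + 0.32 × (207 − 13) = 13 + 0.32 × 194 = 75.08 → 75
So the blended color is (150, 51, 75), about #96334b.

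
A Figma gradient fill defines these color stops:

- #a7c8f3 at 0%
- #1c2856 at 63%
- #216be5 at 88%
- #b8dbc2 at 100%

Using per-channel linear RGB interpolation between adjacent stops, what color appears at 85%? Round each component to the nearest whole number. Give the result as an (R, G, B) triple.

(32, 99, 212)

85% lies between the 63% and 88% stops, so the local fraction is t = (85 − 63)/(88 − 63) = 22/25 ≈ 0.88.
#1c2856 → (28, 40, 86); #216be5 → (33, 107, 229).
R = 28 + 0.88 × (33 − 28) = 32.4 → 32
G = 40 + 0.88 × (107 − 40) = 98.96 → 99
B = 86 + 0.88 × (229 − 86) = 211.84 → 212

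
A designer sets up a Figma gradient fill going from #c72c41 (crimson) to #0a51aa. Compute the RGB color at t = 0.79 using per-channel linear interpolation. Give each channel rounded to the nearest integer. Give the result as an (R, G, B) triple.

#c72c41 → (199, 44, 65); #0a51aa → (10, 81, 170).
R = 199 + 0.79 × (10 − 199) = 199 + 0.79 × -189 = 49.69 → 50
G = 44 + 0.79 × (81 − 44) = 44 + 0.79 × 37 = 73.23 → 73
B = 65 + 0.79 × (170 − 65) = 65 + 0.79 × 105 = 147.95 → 148

(50, 73, 148)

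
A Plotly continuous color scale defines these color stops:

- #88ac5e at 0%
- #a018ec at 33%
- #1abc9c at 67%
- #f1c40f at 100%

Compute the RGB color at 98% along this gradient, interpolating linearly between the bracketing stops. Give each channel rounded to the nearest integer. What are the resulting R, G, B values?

(228, 196, 24)

98% lies between the 67% and 100% stops, so the local fraction is t = (98 − 67)/(100 − 67) = 31/33 ≈ 0.9394.
#1abc9c → (26, 188, 156); #f1c40f → (241, 196, 15).
R = 26 + 0.9394 × (241 − 26) = 227.971 → 228
G = 188 + 0.9394 × (196 − 188) = 195.515 → 196
B = 156 + 0.9394 × (15 − 156) = 23.545 → 24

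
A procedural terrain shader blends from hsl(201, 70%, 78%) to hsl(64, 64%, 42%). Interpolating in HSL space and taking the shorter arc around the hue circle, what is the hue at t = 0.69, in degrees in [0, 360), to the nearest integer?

Hue arc: Δh = 64 − 201 = -137° (|Δh| ≤ 180, already the shorter path).
H = 201 + 0.69 × (-137) = 106.47 → 106°

106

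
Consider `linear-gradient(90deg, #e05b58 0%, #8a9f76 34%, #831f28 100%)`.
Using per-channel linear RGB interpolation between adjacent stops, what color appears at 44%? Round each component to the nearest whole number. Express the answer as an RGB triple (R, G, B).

(137, 140, 106)

44% lies between the 34% and 100% stops, so the local fraction is t = (44 − 34)/(100 − 34) = 10/66 ≈ 0.1515.
#8a9f76 → (138, 159, 118); #831f28 → (131, 31, 40).
R = 138 + 0.1515 × (131 − 138) = 136.94 → 137
G = 159 + 0.1515 × (31 − 159) = 139.608 → 140
B = 118 + 0.1515 × (40 − 118) = 106.183 → 106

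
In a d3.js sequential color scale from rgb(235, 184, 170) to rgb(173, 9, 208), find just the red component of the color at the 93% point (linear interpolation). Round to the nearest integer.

177

R = 235 + 0.93 × (173 − 235) = 177.34 → 177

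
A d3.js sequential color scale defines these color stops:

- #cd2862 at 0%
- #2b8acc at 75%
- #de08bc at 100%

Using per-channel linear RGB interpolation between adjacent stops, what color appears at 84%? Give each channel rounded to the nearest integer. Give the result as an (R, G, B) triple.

(107, 91, 198)

84% lies between the 75% and 100% stops, so the local fraction is t = (84 − 75)/(100 − 75) = 9/25 ≈ 0.36.
#2b8acc → (43, 138, 204); #de08bc → (222, 8, 188).
R = 43 + 0.36 × (222 − 43) = 107.44 → 107
G = 138 + 0.36 × (8 − 138) = 91.2 → 91
B = 204 + 0.36 × (188 − 204) = 198.24 → 198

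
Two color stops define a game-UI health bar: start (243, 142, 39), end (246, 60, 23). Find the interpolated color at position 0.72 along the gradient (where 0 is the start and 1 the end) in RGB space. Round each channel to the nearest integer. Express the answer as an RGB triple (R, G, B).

(245, 83, 27)

R = 243 + 0.72 × (246 − 243) = 243 + 0.72 × 3 = 245.16 → 245
G = 142 + 0.72 × (60 − 142) = 142 + 0.72 × -82 = 82.96 → 83
B = 39 + 0.72 × (23 − 39) = 39 + 0.72 × -16 = 27.48 → 27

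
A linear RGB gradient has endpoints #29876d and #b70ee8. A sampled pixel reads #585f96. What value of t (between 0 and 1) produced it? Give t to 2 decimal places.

Invert the lerp on the R channel (largest span, 142): t = (88 − 41) / (183 − 41) = 47/142 = 0.33099.
Check on G: (95 − 135)/(14 − 135) = 0.3306 ✓

0.33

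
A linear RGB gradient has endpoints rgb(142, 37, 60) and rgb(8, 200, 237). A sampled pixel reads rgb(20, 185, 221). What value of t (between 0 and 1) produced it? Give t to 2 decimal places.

0.91

Invert the lerp on the B channel (largest span, 177): t = (221 − 60) / (237 − 60) = 161/177 = 0.9096.
Check on R: (20 − 142)/(8 − 142) = 0.9104 ✓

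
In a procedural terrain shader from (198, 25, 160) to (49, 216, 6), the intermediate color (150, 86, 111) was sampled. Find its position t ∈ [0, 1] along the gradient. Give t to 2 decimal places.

Invert the lerp on the G channel (largest span, 191): t = (86 − 25) / (216 − 25) = 61/191 = 0.31937.
Check on R: (150 − 198)/(49 − 198) = 0.3221 ✓

0.32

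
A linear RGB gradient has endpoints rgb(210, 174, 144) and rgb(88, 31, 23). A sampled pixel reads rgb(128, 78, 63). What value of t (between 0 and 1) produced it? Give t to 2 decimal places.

0.67

Invert the lerp on the G channel (largest span, 143): t = (78 − 174) / (31 − 174) = -96/-143 = 0.67133.
Check on R: (128 − 210)/(88 − 210) = 0.6721 ✓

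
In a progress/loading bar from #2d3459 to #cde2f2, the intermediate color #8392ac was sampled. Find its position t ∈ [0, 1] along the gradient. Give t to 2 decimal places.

Invert the lerp on the G channel (largest span, 174): t = (146 − 52) / (226 − 52) = 94/174 = 0.54023.
Check on R: (131 − 45)/(205 − 45) = 0.5375 ✓

0.54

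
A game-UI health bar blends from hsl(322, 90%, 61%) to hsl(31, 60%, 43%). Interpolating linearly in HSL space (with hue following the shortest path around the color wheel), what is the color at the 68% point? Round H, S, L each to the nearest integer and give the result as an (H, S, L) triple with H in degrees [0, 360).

Hue: 31 − 322 = -291°, but |-291| > 180 so the shorter arc goes the other way: Δh = -291 + 360 = 69°.
H = 322 + 0.68 × (69) = 368.92 → 369 → 369 mod 360 = 9°
S = 90 + 0.68 × (60 − 90) = 69.6 → 70%
L = 61 + 0.68 × (43 − 61) = 48.76 → 49%

(9, 70, 49)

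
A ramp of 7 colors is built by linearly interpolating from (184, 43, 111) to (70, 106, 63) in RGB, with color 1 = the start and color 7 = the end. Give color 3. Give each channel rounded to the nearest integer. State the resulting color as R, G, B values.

With 7 swatches and endpoints inclusive, swatch 3 sits at t = (3 − 1)/(7 − 1) = 2/6 ≈ 0.3333.
R = 184 + 0.3333 × (70 − 184) = 146.004 → 146
G = 43 + 0.3333 × (106 − 43) = 63.998 → 64
B = 111 + 0.3333 × (63 − 111) = 95.002 → 95

(146, 64, 95)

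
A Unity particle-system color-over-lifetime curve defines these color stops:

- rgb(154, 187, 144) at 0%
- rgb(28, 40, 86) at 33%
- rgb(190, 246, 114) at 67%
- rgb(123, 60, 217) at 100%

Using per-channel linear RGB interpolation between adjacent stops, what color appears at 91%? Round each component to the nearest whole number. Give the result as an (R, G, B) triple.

91% lies between the 67% and 100% stops, so the local fraction is t = (91 − 67)/(100 − 67) = 24/33 ≈ 0.7273.
R = 190 + 0.7273 × (123 − 190) = 141.271 → 141
G = 246 + 0.7273 × (60 − 246) = 110.722 → 111
B = 114 + 0.7273 × (217 − 114) = 188.912 → 189

(141, 111, 189)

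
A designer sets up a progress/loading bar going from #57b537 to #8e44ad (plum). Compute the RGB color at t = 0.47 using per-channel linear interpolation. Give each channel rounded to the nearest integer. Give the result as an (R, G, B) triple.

(113, 128, 110)

#57b537 → (87, 181, 55); #8e44ad → (142, 68, 173).
R = 87 + 0.47 × (142 − 87) = 87 + 0.47 × 55 = 112.85 → 113
G = 181 + 0.47 × (68 − 181) = 181 + 0.47 × -113 = 127.89 → 128
B = 55 + 0.47 × (173 − 55) = 55 + 0.47 × 118 = 110.46 → 110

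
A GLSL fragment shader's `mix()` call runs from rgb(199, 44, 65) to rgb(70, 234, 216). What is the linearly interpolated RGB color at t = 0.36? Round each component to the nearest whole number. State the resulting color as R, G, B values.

(153, 112, 119)

R = 199 + 0.36 × (70 − 199) = 199 + 0.36 × -129 = 152.56 → 153
G = 44 + 0.36 × (234 − 44) = 44 + 0.36 × 190 = 112.4 → 112
B = 65 + 0.36 × (216 − 65) = 65 + 0.36 × 151 = 119.36 → 119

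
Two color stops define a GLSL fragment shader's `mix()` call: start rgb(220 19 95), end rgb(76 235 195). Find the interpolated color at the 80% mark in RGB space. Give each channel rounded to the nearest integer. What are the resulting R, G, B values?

(105, 192, 175)

80% corresponds to t = 0.8.
R = 220 + 0.8 × (76 − 220) = 220 + 0.8 × -144 = 104.8 → 105
G = 19 + 0.8 × (235 − 19) = 19 + 0.8 × 216 = 191.8 → 192
B = 95 + 0.8 × (195 − 95) = 95 + 0.8 × 100 = 175 → 175
So the blended color is (105, 192, 175), about #69c0af.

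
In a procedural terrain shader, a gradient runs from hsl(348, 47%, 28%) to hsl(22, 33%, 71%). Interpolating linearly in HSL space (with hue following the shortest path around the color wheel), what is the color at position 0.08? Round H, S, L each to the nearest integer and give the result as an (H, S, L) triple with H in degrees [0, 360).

(351, 46, 31)

Hue: 22 − 348 = -326°, but |-326| > 180 so the shorter arc goes the other way: Δh = -326 + 360 = 34°.
H = 348 + 0.08 × (34) = 350.72 → 351°
S = 47 + 0.08 × (33 − 47) = 45.88 → 46%
L = 28 + 0.08 × (71 − 28) = 31.44 → 31%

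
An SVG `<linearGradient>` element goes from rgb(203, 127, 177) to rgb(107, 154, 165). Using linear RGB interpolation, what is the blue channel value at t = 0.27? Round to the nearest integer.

174

B = 177 + 0.27 × (165 − 177) = 173.76 → 174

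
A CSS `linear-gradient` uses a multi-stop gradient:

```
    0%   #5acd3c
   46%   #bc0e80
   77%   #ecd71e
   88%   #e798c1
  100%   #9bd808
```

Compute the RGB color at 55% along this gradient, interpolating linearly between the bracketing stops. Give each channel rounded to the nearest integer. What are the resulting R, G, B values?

55% lies between the 46% and 77% stops, so the local fraction is t = (55 − 46)/(77 − 46) = 9/31 ≈ 0.2903.
#bc0e80 → (188, 14, 128); #ecd71e → (236, 215, 30).
R = 188 + 0.2903 × (236 − 188) = 201.934 → 202
G = 14 + 0.2903 × (215 − 14) = 72.35 → 72
B = 128 + 0.2903 × (30 − 128) = 99.551 → 100

(202, 72, 100)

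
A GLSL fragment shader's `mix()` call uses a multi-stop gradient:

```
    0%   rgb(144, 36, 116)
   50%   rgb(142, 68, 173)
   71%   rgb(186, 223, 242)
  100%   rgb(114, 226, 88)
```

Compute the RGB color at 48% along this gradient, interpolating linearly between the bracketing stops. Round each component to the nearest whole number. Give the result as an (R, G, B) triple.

48% lies between the 0% and 50% stops, so the local fraction is t = (48 − 0)/(50 − 0) = 48/50 ≈ 0.96.
R = 144 + 0.96 × (142 − 144) = 142.08 → 142
G = 36 + 0.96 × (68 − 36) = 66.72 → 67
B = 116 + 0.96 × (173 − 116) = 170.72 → 171

(142, 67, 171)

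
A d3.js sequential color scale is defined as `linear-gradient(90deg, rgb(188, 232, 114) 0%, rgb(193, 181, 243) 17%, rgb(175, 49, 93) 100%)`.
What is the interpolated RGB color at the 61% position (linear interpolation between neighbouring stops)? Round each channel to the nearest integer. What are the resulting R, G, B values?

(183, 111, 163)

61% lies between the 17% and 100% stops, so the local fraction is t = (61 − 17)/(100 − 17) = 44/83 ≈ 0.5301.
R = 193 + 0.5301 × (175 − 193) = 183.458 → 183
G = 181 + 0.5301 × (49 − 181) = 111.027 → 111
B = 243 + 0.5301 × (93 − 243) = 163.485 → 163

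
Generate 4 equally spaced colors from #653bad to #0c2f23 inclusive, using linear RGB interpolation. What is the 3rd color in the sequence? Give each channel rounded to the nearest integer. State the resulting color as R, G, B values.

(42, 51, 81)

With 4 swatches and endpoints inclusive, swatch 3 sits at t = (3 − 1)/(4 − 1) = 2/3 ≈ 0.6667.
#653bad → (101, 59, 173); #0c2f23 → (12, 47, 35).
R = 101 + 0.6667 × (12 − 101) = 41.664 → 42
G = 59 + 0.6667 × (47 − 59) = 51 → 51
B = 173 + 0.6667 × (35 − 173) = 80.995 → 81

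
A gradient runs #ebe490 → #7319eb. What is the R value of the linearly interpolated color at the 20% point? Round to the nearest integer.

211

R₁ = 235 (from #ebe490), R₂ = 115 (from #7319eb).
R = 235 + 0.2 × (115 − 235) = 211 → 211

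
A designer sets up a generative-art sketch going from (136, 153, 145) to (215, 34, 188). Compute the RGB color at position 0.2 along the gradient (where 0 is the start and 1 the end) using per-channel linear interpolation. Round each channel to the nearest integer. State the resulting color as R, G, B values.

R = 136 + 0.2 × (215 − 136) = 136 + 0.2 × 79 = 151.8 → 152
G = 153 + 0.2 × (34 − 153) = 153 + 0.2 × -119 = 129.2 → 129
B = 145 + 0.2 × (188 − 145) = 145 + 0.2 × 43 = 153.6 → 154
So the blended color is (152, 129, 154), about #98819a.

(152, 129, 154)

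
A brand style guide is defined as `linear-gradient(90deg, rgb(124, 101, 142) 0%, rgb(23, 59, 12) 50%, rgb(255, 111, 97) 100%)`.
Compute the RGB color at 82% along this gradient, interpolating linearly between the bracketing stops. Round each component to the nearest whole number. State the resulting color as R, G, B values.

82% lies between the 50% and 100% stops, so the local fraction is t = (82 − 50)/(100 − 50) = 32/50 ≈ 0.64.
R = 23 + 0.64 × (255 − 23) = 171.48 → 171
G = 59 + 0.64 × (111 − 59) = 92.28 → 92
B = 12 + 0.64 × (97 − 12) = 66.4 → 66

(171, 92, 66)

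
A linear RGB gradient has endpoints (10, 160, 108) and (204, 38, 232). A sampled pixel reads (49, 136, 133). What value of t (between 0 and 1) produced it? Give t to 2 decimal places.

0.20

Invert the lerp on the R channel (largest span, 194): t = (49 − 10) / (204 − 10) = 39/194 = 0.20103.
Check on G: (136 − 160)/(38 − 160) = 0.1967 ✓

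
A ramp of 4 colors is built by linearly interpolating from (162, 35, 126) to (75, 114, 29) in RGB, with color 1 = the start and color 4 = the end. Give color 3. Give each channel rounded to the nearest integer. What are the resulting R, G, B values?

(104, 88, 61)

With 4 swatches and endpoints inclusive, swatch 3 sits at t = (3 − 1)/(4 − 1) = 2/3 ≈ 0.6667.
R = 162 + 0.6667 × (75 − 162) = 103.997 → 104
G = 35 + 0.6667 × (114 − 35) = 87.669 → 88
B = 126 + 0.6667 × (29 − 126) = 61.33 → 61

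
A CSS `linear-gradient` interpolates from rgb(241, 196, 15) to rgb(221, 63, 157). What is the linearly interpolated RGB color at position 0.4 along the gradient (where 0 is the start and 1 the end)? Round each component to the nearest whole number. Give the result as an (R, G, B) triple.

(233, 143, 72)

R = 241 + 0.4 × (221 − 241) = 241 + 0.4 × -20 = 233 → 233
G = 196 + 0.4 × (63 − 196) = 196 + 0.4 × -133 = 142.8 → 143
B = 15 + 0.4 × (157 − 15) = 15 + 0.4 × 142 = 71.8 → 72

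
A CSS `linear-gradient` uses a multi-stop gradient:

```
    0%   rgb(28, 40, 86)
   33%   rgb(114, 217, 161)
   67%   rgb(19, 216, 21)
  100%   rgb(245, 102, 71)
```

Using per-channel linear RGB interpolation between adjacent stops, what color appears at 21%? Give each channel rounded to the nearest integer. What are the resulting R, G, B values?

21% lies between the 0% and 33% stops, so the local fraction is t = (21 − 0)/(33 − 0) = 21/33 ≈ 0.6364.
R = 28 + 0.6364 × (114 − 28) = 82.73 → 83
G = 40 + 0.6364 × (217 − 40) = 152.643 → 153
B = 86 + 0.6364 × (161 − 86) = 133.73 → 134

(83, 153, 134)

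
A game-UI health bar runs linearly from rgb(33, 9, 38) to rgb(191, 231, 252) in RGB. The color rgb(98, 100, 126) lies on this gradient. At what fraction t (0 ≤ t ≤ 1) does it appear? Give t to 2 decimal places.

Invert the lerp on the G channel (largest span, 222): t = (100 − 9) / (231 − 9) = 91/222 = 0.40991.
Check on R: (98 − 33)/(191 − 33) = 0.4114 ✓

0.41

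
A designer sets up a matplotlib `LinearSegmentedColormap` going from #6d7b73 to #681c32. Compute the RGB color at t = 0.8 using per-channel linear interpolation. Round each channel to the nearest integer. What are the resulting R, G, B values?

#6d7b73 → (109, 123, 115); #681c32 → (104, 28, 50).
R = 109 + 0.8 × (104 − 109) = 109 + 0.8 × -5 = 105 → 105
G = 123 + 0.8 × (28 − 123) = 123 + 0.8 × -95 = 47 → 47
B = 115 + 0.8 × (50 − 115) = 115 + 0.8 × -65 = 63 → 63

(105, 47, 63)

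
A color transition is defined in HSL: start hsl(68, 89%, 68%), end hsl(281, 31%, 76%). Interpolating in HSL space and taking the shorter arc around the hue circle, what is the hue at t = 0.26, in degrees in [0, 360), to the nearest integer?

30

Hue: 281 − 68 = 213°, but |213| > 180 so the shorter arc goes the other way: Δh = 213 − 360 = -147°.
H = 68 + 0.26 × (-147) = 29.78 → 30°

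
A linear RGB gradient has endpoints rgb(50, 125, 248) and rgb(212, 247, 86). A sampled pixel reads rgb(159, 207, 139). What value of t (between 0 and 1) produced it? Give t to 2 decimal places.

0.67

Invert the lerp on the R channel (largest span, 162): t = (159 − 50) / (212 − 50) = 109/162 = 0.67284.
Check on G: (207 − 125)/(247 − 125) = 0.6721 ✓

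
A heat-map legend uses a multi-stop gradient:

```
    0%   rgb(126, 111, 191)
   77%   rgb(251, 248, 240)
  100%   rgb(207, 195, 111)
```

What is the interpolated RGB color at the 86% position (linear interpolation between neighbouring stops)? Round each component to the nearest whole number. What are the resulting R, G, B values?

86% lies between the 77% and 100% stops, so the local fraction is t = (86 − 77)/(100 − 77) = 9/23 ≈ 0.3913.
R = 251 + 0.3913 × (207 − 251) = 233.783 → 234
G = 248 + 0.3913 × (195 − 248) = 227.261 → 227
B = 240 + 0.3913 × (111 − 240) = 189.522 → 190

(234, 227, 190)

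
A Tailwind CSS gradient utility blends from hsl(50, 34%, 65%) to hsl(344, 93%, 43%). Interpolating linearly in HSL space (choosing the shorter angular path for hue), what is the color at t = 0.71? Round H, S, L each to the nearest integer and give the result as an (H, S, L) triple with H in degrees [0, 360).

Hue: 344 − 50 = 294°, but |294| > 180 so the shorter arc goes the other way: Δh = 294 − 360 = -66°.
H = 50 + 0.71 × (-66) = 3.14 → 3°
S = 34 + 0.71 × (93 − 34) = 75.89 → 76%
L = 65 + 0.71 × (43 − 65) = 49.38 → 49%

(3, 76, 49)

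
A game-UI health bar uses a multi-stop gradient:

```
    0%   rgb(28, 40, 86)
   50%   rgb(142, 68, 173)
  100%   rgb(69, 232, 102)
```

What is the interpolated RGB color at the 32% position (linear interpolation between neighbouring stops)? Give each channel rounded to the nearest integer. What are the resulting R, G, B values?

(101, 58, 142)

32% lies between the 0% and 50% stops, so the local fraction is t = (32 − 0)/(50 − 0) = 32/50 ≈ 0.64.
R = 28 + 0.64 × (142 − 28) = 100.96 → 101
G = 40 + 0.64 × (68 − 40) = 57.92 → 58
B = 86 + 0.64 × (173 − 86) = 141.68 → 142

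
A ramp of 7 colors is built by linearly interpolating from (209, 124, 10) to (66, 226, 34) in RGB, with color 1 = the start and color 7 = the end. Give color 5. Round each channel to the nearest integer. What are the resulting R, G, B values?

With 7 swatches and endpoints inclusive, swatch 5 sits at t = (5 − 1)/(7 − 1) = 4/6 ≈ 0.6667.
R = 209 + 0.6667 × (66 − 209) = 113.662 → 114
G = 124 + 0.6667 × (226 − 124) = 192.003 → 192
B = 10 + 0.6667 × (34 − 10) = 26.001 → 26

(114, 192, 26)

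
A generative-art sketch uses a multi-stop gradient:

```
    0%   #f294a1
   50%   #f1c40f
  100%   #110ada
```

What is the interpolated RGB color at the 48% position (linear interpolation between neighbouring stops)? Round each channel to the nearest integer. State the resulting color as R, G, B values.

(241, 194, 21)

48% lies between the 0% and 50% stops, so the local fraction is t = (48 − 0)/(50 − 0) = 48/50 ≈ 0.96.
#f294a1 → (242, 148, 161); #f1c40f → (241, 196, 15).
R = 242 + 0.96 × (241 − 242) = 241.04 → 241
G = 148 + 0.96 × (196 − 148) = 194.08 → 194
B = 161 + 0.96 × (15 − 161) = 20.84 → 21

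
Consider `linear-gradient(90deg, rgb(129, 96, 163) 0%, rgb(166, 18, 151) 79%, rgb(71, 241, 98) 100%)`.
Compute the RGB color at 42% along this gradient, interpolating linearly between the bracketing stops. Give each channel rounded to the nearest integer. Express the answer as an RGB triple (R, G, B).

42% lies between the 0% and 79% stops, so the local fraction is t = (42 − 0)/(79 − 0) = 42/79 ≈ 0.5316.
R = 129 + 0.5316 × (166 − 129) = 148.669 → 149
G = 96 + 0.5316 × (18 − 96) = 54.535 → 55
B = 163 + 0.5316 × (151 − 163) = 156.621 → 157

(149, 55, 157)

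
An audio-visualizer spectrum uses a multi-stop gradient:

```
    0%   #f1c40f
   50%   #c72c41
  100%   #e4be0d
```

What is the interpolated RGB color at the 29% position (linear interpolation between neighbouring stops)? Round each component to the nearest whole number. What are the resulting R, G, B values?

(217, 108, 44)

29% lies between the 0% and 50% stops, so the local fraction is t = (29 − 0)/(50 − 0) = 29/50 ≈ 0.58.
#f1c40f → (241, 196, 15); #c72c41 → (199, 44, 65).
R = 241 + 0.58 × (199 − 241) = 216.64 → 217
G = 196 + 0.58 × (44 − 196) = 107.84 → 108
B = 15 + 0.58 × (65 − 15) = 44 → 44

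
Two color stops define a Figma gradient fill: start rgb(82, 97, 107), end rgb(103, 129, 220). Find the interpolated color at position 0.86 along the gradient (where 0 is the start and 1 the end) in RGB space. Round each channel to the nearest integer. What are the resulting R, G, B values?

(100, 125, 204)

R = 82 + 0.86 × (103 − 82) = 82 + 0.86 × 21 = 100.06 → 100
G = 97 + 0.86 × (129 − 97) = 97 + 0.86 × 32 = 124.52 → 125
B = 107 + 0.86 × (220 − 107) = 107 + 0.86 × 113 = 204.18 → 204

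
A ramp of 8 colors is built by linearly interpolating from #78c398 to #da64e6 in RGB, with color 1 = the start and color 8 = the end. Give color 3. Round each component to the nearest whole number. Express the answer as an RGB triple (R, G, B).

With 8 swatches and endpoints inclusive, swatch 3 sits at t = (3 − 1)/(8 − 1) = 2/7 ≈ 0.2857.
#78c398 → (120, 195, 152); #da64e6 → (218, 100, 230).
R = 120 + 0.2857 × (218 − 120) = 147.999 → 148
G = 195 + 0.2857 × (100 − 195) = 167.858 → 168
B = 152 + 0.2857 × (230 − 152) = 174.285 → 174

(148, 168, 174)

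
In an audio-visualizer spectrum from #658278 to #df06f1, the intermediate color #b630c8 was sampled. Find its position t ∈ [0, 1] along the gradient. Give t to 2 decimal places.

Invert the lerp on the G channel (largest span, 124): t = (48 − 130) / (6 − 130) = -82/-124 = 0.66129.
Check on R: (182 − 101)/(223 − 101) = 0.6639 ✓

0.66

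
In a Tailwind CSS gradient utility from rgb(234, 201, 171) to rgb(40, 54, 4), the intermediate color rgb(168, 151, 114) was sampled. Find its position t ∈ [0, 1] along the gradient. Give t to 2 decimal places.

0.34

Invert the lerp on the R channel (largest span, 194): t = (168 − 234) / (40 − 234) = -66/-194 = 0.34021.
Check on G: (151 − 201)/(54 − 201) = 0.3401 ✓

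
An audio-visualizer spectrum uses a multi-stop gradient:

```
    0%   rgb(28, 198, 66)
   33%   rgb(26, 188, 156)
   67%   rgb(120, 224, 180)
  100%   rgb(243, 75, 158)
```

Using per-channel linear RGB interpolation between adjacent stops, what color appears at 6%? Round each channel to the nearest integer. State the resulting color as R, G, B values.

6% lies between the 0% and 33% stops, so the local fraction is t = (6 − 0)/(33 − 0) = 6/33 ≈ 0.1818.
R = 28 + 0.1818 × (26 − 28) = 27.636 → 28
G = 198 + 0.1818 × (188 − 198) = 196.182 → 196
B = 66 + 0.1818 × (156 − 66) = 82.362 → 82

(28, 196, 82)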